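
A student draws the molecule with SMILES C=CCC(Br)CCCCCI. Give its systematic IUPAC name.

The longest chain bearing the multiple bond is 9 carbons long (nonane).
There is one C=C double bond, indicated by the ending -ene.
Choose the numbering such that numbering from this end puts the double bond at C-1 rather than C-8.
This places the double bond between C-1 and C-2; a bromo group at C-4; an iodo group at C-9.
Prefixes are listed alphabetically: bromo, iodo.
Assembling the pieces gives 4-bromo-9-iodonon-1-ene.

4-bromo-9-iodonon-1-ene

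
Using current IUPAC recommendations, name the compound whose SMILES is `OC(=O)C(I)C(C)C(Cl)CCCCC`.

Counting along the main chain through the –COOH group gives 9 carbons: the parent is nonane.
The principal characteristic group is a carboxylic acid (terminal –COOH), named with the suffix -oic acid.
Choose the numbering such that the carboxylic acid carbon is C-1 by definition.
With this numbering: a chloro group at C-4; an iodo group at C-2; a methyl group at C-3.
The substituents are ordered alphabetically, ignoring any di-/tri- multipliers.
Assembling the pieces gives 4-chloro-2-iodo-3-methylnonanoic acid.

4-chloro-2-iodo-3-methylnonanoic acid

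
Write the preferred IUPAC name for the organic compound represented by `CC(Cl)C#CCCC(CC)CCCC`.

Counting along the main chain through the multiple bond gives 11 carbons: the parent is undecane.
There is one C≡C triple bond, indicated by the ending -yne.
The numbering direction is chosen so that numbering from this end puts the triple bond at C-3 rather than C-8.
This places the triple bond between C-3 and C-4; a chloro group at C-2; an ethyl group at C-7.
The substituents are ordered alphabetically, ignoring any di-/tri- multipliers.
The name is 2-chloro-7-ethylundec-3-yne.

2-chloro-7-ethylundec-3-yne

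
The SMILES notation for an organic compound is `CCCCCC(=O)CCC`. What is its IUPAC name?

The longest chain bearing the carbonyl is 9 carbons long (nonane).
The highest-priority functional group is a ketone (C=O on an internal carbon), so the name ends in -one.
Number the chain so that numbering from this end puts the carbonyl group at C-4 rather than C-6.
That gives the carbonyl at C-4.
Putting it together: nonan-4-one.

nonan-4-one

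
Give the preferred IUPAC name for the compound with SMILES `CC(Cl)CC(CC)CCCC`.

2-chloro-4-ethyloctane

The parent chain contains 8 carbons (octane).
Choose the numbering such that the substituent locant set {2,4} is lower than {5,7} at the first point of difference.
That gives a chloro group at C-2; an ethyl group at C-4.
Prefixes are listed alphabetically: chloro, ethyl.
The name is 2-chloro-4-ethyloctane.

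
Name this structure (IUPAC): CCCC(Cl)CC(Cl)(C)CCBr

1-bromo-3,5-dichloro-3-methyloctane

The longest continuous carbon chain has 8 atoms, so the parent hydride is octane.
The numbering direction is chosen so that the substituent locant set {1,3,3,5} is lower than {4,6,6,8} at the first point of difference.
This places a bromo group at C-1; chloro groups at C-3 and C-5; a methyl group at C-3.
Substituent prefixes are cited in alphabetical order (multiplying prefixes like di-/tri- are ignored for ordering).
Putting it together: 1-bromo-3,5-dichloro-3-methyloctane.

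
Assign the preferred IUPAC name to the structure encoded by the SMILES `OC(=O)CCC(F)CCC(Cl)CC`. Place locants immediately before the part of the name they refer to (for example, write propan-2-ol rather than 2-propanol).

The longest chain bearing the –COOH group is 9 carbons long (nonane).
A carboxylic acid (terminal –COOH) is the principal characteristic group, giving the suffix -oic acid.
The numbering direction is chosen so that the carboxylic acid carbon is C-1 by definition.
With this numbering: a chloro group at C-7; a fluoro group at C-4.
Substituent prefixes are cited in alphabetical order (multiplying prefixes like di-/tri- are ignored for ordering).
Assembling the pieces gives 7-chloro-4-fluorononanoic acid.

7-chloro-4-fluorononanoic acid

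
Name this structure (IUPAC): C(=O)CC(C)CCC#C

3-methylhept-6-ynal

The longest chain bearing the –CHO group and the multiple bond is 7 carbons long (heptane).
An aldehyde (terminal –CHO) is the principal characteristic group, giving the suffix -al.
A C≡C triple bond in the chain gives the infix -yne-.
Choose the numbering such that the aldehyde carbon is C-1 by definition.
That gives the triple bond between C-6 and C-7; a methyl group at C-3.
Assembling the pieces gives 3-methylhept-6-ynal.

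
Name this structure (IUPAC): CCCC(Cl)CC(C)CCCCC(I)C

The parent chain contains 12 carbons (dodecane).
Choose the numbering such that the substituent locant set {2,7,9} is lower than {4,6,11} at the first point of difference.
That gives a chloro group at C-9; an iodo group at C-2; a methyl group at C-7.
Prefixes are listed alphabetically: chloro, iodo, methyl.
Putting it together: 9-chloro-2-iodo-7-methyldodecane.

9-chloro-2-iodo-7-methyldodecane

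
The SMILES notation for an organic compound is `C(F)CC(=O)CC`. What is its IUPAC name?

The longest carbon chain that includes the carbonyl has 5 carbons, so the parent hydride is pentane.
The principal characteristic group is a ketone (C=O on an internal carbon), named with the suffix -one.
Choose the numbering such that the substituent locant set {1} is lower than {5} at the first point of difference.
With this numbering: the carbonyl at C-3; a fluoro group at C-1.
The name is 1-fluoropentan-3-one.

1-fluoropentan-3-one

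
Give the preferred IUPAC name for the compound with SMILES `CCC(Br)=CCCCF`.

The longest chain bearing the multiple bond is 7 carbons long (heptane).
A C=C double bond in the chain gives the infix -ene-.
Number the chain so that numbering from this end puts the double bond at C-3 rather than C-4.
With this numbering: the double bond between C-3 and C-4; a bromo group at C-3; a fluoro group at C-7.
Substituent prefixes are cited in alphabetical order (multiplying prefixes like di-/tri- are ignored for ordering).
The name is 3-bromo-7-fluorohept-3-ene.

3-bromo-7-fluorohept-3-ene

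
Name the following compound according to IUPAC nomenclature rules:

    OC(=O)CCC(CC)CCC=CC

Counting along the main chain through the –COOH group and the multiple bond gives 9 carbons: the parent is nonane.
A carboxylic acid (terminal –COOH) is the principal characteristic group, giving the suffix -oic acid.
The chain contains a C=C double bond, so the unsaturation ending is -ene.
The numbering direction is chosen so that the carboxylic acid carbon is C-1 by definition.
That gives the double bond between C-7 and C-8; an ethyl group at C-4.
The name is 4-ethylnon-7-enoic acid.

4-ethylnon-7-enoic acid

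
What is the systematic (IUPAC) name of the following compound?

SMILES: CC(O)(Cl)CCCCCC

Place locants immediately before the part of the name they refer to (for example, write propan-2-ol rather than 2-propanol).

Counting along the main chain through the –OH group gives 8 carbons: the parent is octane.
The principal characteristic group is an alcohol (–OH), named with the suffix -ol.
Number the chain so that numbering from this end puts the hydroxyl group at C-2 rather than C-7.
With this numbering: the hydroxyl at C-2; a chloro group at C-2.
Assembling the pieces gives 2-chlorooctan-2-ol.

2-chlorooctan-2-ol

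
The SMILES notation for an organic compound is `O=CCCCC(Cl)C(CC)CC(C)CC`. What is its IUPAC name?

The longest chain bearing the –CHO group is 10 carbons long (decane).
An aldehyde (terminal –CHO) is the principal characteristic group, giving the suffix -al.
The numbering direction is chosen so that the aldehyde carbon is C-1 by definition.
With this numbering: a chloro group at C-5; an ethyl group at C-6; a methyl group at C-8.
Prefixes are listed alphabetically: chloro, ethyl, methyl.
Putting it together: 5-chloro-6-ethyl-8-methyldecanal.

5-chloro-6-ethyl-8-methyldecanal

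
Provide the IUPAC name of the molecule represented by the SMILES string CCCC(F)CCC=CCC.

7-fluorodec-3-ene

The longest carbon chain that includes the multiple bond has 10 carbons, so the parent hydride is decane.
There is one C=C double bond, indicated by the ending -ene.
The numbering direction is chosen so that numbering from this end puts the double bond at C-3 rather than C-7.
With this numbering: the double bond between C-3 and C-4; a fluoro group at C-7.
The name is 7-fluorodec-3-ene.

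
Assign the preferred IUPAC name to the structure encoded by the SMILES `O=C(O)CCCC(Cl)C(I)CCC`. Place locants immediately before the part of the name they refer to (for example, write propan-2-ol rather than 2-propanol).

5-chloro-6-iodononanoic acid

Counting along the main chain through the –COOH group gives 9 carbons: the parent is nonane.
The highest-priority functional group is a carboxylic acid (terminal –COOH), so the name ends in -oic acid.
The numbering direction is chosen so that the carboxylic acid carbon is C-1 by definition.
This places a chloro group at C-5; an iodo group at C-6.
Substituent prefixes are cited in alphabetical order (multiplying prefixes like di-/tri- are ignored for ordering).
Putting it together: 5-chloro-6-iodononanoic acid.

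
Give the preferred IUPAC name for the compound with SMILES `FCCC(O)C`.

The longest carbon chain that includes the –OH group has 4 carbons, so the parent hydride is butane.
The principal characteristic group is an alcohol (–OH), named with the suffix -ol.
Number the chain so that numbering from this end puts the hydroxyl group at C-2 rather than C-3.
This places the hydroxyl at C-2; a fluoro group at C-4.
Assembling the pieces gives 4-fluorobutan-2-ol.

4-fluorobutan-2-ol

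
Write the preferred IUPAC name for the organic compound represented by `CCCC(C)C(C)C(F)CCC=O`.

4-fluoro-5,6-dimethylnonanal

The longest chain bearing the –CHO group is 9 carbons long (nonane).
An aldehyde (terminal –CHO) is the principal characteristic group, giving the suffix -al.
Number the chain so that the aldehyde carbon is C-1 by definition.
This places a fluoro group at C-4; methyl groups at C-5 and C-6.
Substituent prefixes are cited in alphabetical order (multiplying prefixes like di-/tri- are ignored for ordering).
Assembling the pieces gives 4-fluoro-5,6-dimethylnonanal.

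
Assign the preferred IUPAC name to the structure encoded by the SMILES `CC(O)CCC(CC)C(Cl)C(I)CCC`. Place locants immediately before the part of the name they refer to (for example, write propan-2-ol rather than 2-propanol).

6-chloro-5-ethyl-7-iododecan-2-ol

The longest carbon chain that includes the –OH group has 10 carbons, so the parent hydride is decane.
An alcohol (–OH) is the principal characteristic group, giving the suffix -ol.
Choose the numbering such that numbering from this end puts the hydroxyl group at C-2 rather than C-9.
With this numbering: the hydroxyl at C-2; a chloro group at C-6; an ethyl group at C-5; an iodo group at C-7.
Prefixes are listed alphabetically: chloro, ethyl, iodo.
The name is 6-chloro-5-ethyl-7-iododecan-2-ol.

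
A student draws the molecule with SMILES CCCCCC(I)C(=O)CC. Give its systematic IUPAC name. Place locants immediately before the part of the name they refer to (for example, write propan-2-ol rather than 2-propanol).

The longest chain bearing the carbonyl is 9 carbons long (nonane).
A ketone (C=O on an internal carbon) is the principal characteristic group, giving the suffix -one.
Choose the numbering such that numbering from this end puts the carbonyl group at C-3 rather than C-7.
This places the carbonyl at C-3; an iodo group at C-4.
Assembling the pieces gives 4-iodononan-3-one.

4-iodononan-3-one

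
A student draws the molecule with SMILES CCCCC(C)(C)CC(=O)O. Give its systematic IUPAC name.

Counting along the main chain through the –COOH group gives 7 carbons: the parent is heptane.
The principal characteristic group is a carboxylic acid (terminal –COOH), named with the suffix -oic acid.
The numbering direction is chosen so that the carboxylic acid carbon is C-1 by definition.
With this numbering: two methyl groups at C-3.
Assembling the pieces gives 3,3-dimethylheptanoic acid.

3,3-dimethylheptanoic acid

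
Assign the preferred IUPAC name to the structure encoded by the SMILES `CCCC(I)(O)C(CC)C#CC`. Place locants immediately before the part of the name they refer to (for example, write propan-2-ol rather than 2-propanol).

The longest chain bearing the –OH group and the multiple bond is 8 carbons long (octane).
An alcohol (–OH) is the principal characteristic group, giving the suffix -ol.
A C≡C triple bond in the chain gives the infix -yne-.
The numbering direction is chosen so that numbering from this end puts the hydroxyl group at C-4 rather than C-5.
With this numbering: the hydroxyl at C-4; the triple bond between C-6 and C-7; an ethyl group at C-5; an iodo group at C-4.
Prefixes are listed alphabetically: ethyl, iodo.
Putting it together: 5-ethyl-4-iodooct-6-yn-4-ol.

5-ethyl-4-iodooct-6-yn-4-ol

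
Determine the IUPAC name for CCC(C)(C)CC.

The parent chain contains 5 carbons (pentane).
Both numbering directions give the same locant set; either may be used.
This places two methyl groups at C-3.
Assembling the pieces gives 3,3-dimethylpentane.

3,3-dimethylpentane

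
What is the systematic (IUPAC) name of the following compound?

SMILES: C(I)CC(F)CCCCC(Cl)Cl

The longest carbon chain is 8 atoms: the parent is octane.
The numbering direction is chosen so that the substituent locant set {1,1,6,8} is lower than {1,3,8,8} at the first point of difference.
That gives two chloro groups at C-1; a fluoro group at C-6; an iodo group at C-8.
Substituent prefixes are cited in alphabetical order (multiplying prefixes like di-/tri- are ignored for ordering).
Putting it together: 1,1-dichloro-6-fluoro-8-iodooctane.

1,1-dichloro-6-fluoro-8-iodooctane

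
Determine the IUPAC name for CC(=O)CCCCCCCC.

decan-2-one

Counting along the main chain through the carbonyl gives 10 carbons: the parent is decane.
A ketone (C=O on an internal carbon) is the principal characteristic group, giving the suffix -one.
Number the chain so that numbering from this end puts the carbonyl group at C-2 rather than C-9.
With this numbering: the carbonyl at C-2.
The name is decan-2-one.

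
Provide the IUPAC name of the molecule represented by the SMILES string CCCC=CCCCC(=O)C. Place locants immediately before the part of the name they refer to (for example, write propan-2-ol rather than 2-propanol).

dec-6-en-2-one

The longest carbon chain that includes the carbonyl and the multiple bond has 10 carbons, so the parent hydride is decane.
The highest-priority functional group is a ketone (C=O on an internal carbon), so the name ends in -one.
The chain contains a C=C double bond, so the unsaturation ending is -ene.
Choose the numbering such that numbering from this end puts the carbonyl group at C-2 rather than C-9.
With this numbering: the carbonyl at C-2; the double bond between C-6 and C-7.
The name is dec-6-en-2-one.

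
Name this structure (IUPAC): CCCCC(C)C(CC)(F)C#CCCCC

The longest carbon chain that includes the multiple bond has 12 carbons, so the parent hydride is dodecane.
There is one C≡C triple bond, indicated by the ending -yne.
The numbering direction is chosen so that numbering from this end puts the triple bond at C-5 rather than C-7.
This places the triple bond between C-5 and C-6; an ethyl group at C-7; a fluoro group at C-7; a methyl group at C-8.
Substituent prefixes are cited in alphabetical order (multiplying prefixes like di-/tri- are ignored for ordering).
Assembling the pieces gives 7-ethyl-7-fluoro-8-methyldodec-5-yne.

7-ethyl-7-fluoro-8-methyldodec-5-yne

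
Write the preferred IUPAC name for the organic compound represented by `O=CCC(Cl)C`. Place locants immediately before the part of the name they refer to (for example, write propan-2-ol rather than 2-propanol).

The longest carbon chain that includes the –CHO group has 4 carbons, so the parent hydride is butane.
The highest-priority functional group is an aldehyde (terminal –CHO), so the name ends in -al.
Number the chain so that the aldehyde carbon is C-1 by definition.
This places a chloro group at C-3.
Putting it together: 3-chlorobutanal.

3-chlorobutanal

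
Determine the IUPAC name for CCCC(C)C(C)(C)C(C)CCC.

4,5,5,6-tetramethylnonane

The longest carbon chain is 9 atoms: the parent is nonane.
Both numbering directions give the same locant set; either may be used.
That gives methyl groups at C-4 and C-5 (×2) and C-6.
Putting it together: 4,5,5,6-tetramethylnonane.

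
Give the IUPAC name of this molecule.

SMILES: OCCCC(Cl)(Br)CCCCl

4-bromo-4,7-dichloroheptan-1-ol

Counting along the main chain through the –OH group gives 7 carbons: the parent is heptane.
An alcohol (–OH) is the principal characteristic group, giving the suffix -ol.
Choose the numbering such that numbering from this end puts the hydroxyl group at C-1 rather than C-7.
This places the hydroxyl at C-1; a bromo group at C-4; chloro groups at C-4 and C-7.
Prefixes are listed alphabetically: bromo, chloro.
Putting it together: 4-bromo-4,7-dichloroheptan-1-ol.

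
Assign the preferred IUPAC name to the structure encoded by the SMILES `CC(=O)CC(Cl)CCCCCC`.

Counting along the main chain through the carbonyl gives 10 carbons: the parent is decane.
A ketone (C=O on an internal carbon) is the principal characteristic group, giving the suffix -one.
The numbering direction is chosen so that numbering from this end puts the carbonyl group at C-2 rather than C-9.
This places the carbonyl at C-2; a chloro group at C-4.
Assembling the pieces gives 4-chlorodecan-2-one.

4-chlorodecan-2-one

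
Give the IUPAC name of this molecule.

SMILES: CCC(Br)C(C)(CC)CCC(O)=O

5-bromo-4-ethyl-4-methylheptanoic acid

The longest carbon chain that includes the –COOH group has 7 carbons, so the parent hydride is heptane.
The highest-priority functional group is a carboxylic acid (terminal –COOH), so the name ends in -oic acid.
Number the chain so that the carboxylic acid carbon is C-1 by definition.
This places a bromo group at C-5; an ethyl group at C-4; a methyl group at C-4.
Substituent prefixes are cited in alphabetical order (multiplying prefixes like di-/tri- are ignored for ordering).
The name is 5-bromo-4-ethyl-4-methylheptanoic acid.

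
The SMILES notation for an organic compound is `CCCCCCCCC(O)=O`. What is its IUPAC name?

The longest chain bearing the –COOH group is 9 carbons long (nonane).
A carboxylic acid (terminal –COOH) is the principal characteristic group, giving the suffix -oic acid.
The numbering direction is chosen so that the carboxylic acid carbon is C-1 by definition.
The name is nonanoic acid.

nonanoic acid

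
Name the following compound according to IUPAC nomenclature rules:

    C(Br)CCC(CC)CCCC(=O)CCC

11-bromo-8-ethylundecan-4-one

Counting along the main chain through the carbonyl gives 11 carbons: the parent is undecane.
The highest-priority functional group is a ketone (C=O on an internal carbon), so the name ends in -one.
The numbering direction is chosen so that numbering from this end puts the carbonyl group at C-4 rather than C-8.
With this numbering: the carbonyl at C-4; a bromo group at C-11; an ethyl group at C-8.
The substituents are ordered alphabetically, ignoring any di-/tri- multipliers.
Putting it together: 11-bromo-8-ethylundecan-4-one.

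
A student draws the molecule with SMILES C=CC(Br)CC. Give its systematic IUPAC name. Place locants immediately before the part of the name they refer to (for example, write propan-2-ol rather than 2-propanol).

3-bromopent-1-ene

The longest chain bearing the multiple bond is 5 carbons long (pentane).
The chain contains a C=C double bond, so the unsaturation ending is -ene.
Number the chain so that numbering from this end puts the double bond at C-1 rather than C-4.
That gives the double bond between C-1 and C-2; a bromo group at C-3.
The name is 3-bromopent-1-ene.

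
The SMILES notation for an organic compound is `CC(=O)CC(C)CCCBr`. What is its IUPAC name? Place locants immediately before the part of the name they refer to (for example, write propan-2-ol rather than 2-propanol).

The longest carbon chain that includes the carbonyl has 7 carbons, so the parent hydride is heptane.
The principal characteristic group is a ketone (C=O on an internal carbon), named with the suffix -one.
The numbering direction is chosen so that numbering from this end puts the carbonyl group at C-2 rather than C-6.
That gives the carbonyl at C-2; a bromo group at C-7; a methyl group at C-4.
Prefixes are listed alphabetically: bromo, methyl.
Putting it together: 7-bromo-4-methylheptan-2-one.

7-bromo-4-methylheptan-2-one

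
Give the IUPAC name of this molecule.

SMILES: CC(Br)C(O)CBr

1,3-dibromobutan-2-ol

The longest carbon chain that includes the –OH group has 4 carbons, so the parent hydride is butane.
An alcohol (–OH) is the principal characteristic group, giving the suffix -ol.
Number the chain so that numbering from this end puts the hydroxyl group at C-2 rather than C-3.
This places the hydroxyl at C-2; bromo groups at C-1 and C-3.
Assembling the pieces gives 1,3-dibromobutan-2-ol.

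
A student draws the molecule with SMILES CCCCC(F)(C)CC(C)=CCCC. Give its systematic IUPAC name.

The longest carbon chain that includes the multiple bond has 11 carbons, so the parent hydride is undecane.
The chain contains a C=C double bond, so the unsaturation ending is -ene.
Choose the numbering such that numbering from this end puts the double bond at C-4 rather than C-7.
That gives the double bond between C-4 and C-5; a fluoro group at C-7; methyl groups at C-5 and C-7.
Substituent prefixes are cited in alphabetical order (multiplying prefixes like di-/tri- are ignored for ordering).
Putting it together: 7-fluoro-5,7-dimethylundec-4-ene.

7-fluoro-5,7-dimethylundec-4-ene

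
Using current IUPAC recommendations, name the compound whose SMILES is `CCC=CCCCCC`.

non-3-ene

The longest carbon chain that includes the multiple bond has 9 carbons, so the parent hydride is nonane.
There is one C=C double bond, indicated by the ending -ene.
The numbering direction is chosen so that numbering from this end puts the double bond at C-3 rather than C-6.
This places the double bond between C-3 and C-4.
Assembling the pieces gives non-3-ene.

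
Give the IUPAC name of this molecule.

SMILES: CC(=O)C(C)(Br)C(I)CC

3-bromo-4-iodo-3-methylhexan-2-one

The longest carbon chain that includes the carbonyl has 6 carbons, so the parent hydride is hexane.
The principal characteristic group is a ketone (C=O on an internal carbon), named with the suffix -one.
Number the chain so that numbering from this end puts the carbonyl group at C-2 rather than C-5.
That gives the carbonyl at C-2; a bromo group at C-3; an iodo group at C-4; a methyl group at C-3.
The substituents are ordered alphabetically, ignoring any di-/tri- multipliers.
The name is 3-bromo-4-iodo-3-methylhexan-2-one.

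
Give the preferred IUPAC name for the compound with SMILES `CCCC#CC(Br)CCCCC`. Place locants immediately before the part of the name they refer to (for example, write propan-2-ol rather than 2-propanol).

6-bromoundec-4-yne

The longest chain bearing the multiple bond is 11 carbons long (undecane).
There is one C≡C triple bond, indicated by the ending -yne.
The numbering direction is chosen so that numbering from this end puts the triple bond at C-4 rather than C-7.
This places the triple bond between C-4 and C-5; a bromo group at C-6.
Assembling the pieces gives 6-bromoundec-4-yne.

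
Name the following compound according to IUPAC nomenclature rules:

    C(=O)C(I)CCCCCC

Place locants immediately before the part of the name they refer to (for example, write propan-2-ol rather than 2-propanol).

The longest carbon chain that includes the –CHO group has 8 carbons, so the parent hydride is octane.
An aldehyde (terminal –CHO) is the principal characteristic group, giving the suffix -al.
Choose the numbering such that the aldehyde carbon is C-1 by definition.
This places an iodo group at C-2.
Putting it together: 2-iodooctanal.

2-iodooctanal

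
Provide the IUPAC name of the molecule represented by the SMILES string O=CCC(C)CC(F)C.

The longest carbon chain that includes the –CHO group has 6 carbons, so the parent hydride is hexane.
The highest-priority functional group is an aldehyde (terminal –CHO), so the name ends in -al.
Number the chain so that the aldehyde carbon is C-1 by definition.
With this numbering: a fluoro group at C-5; a methyl group at C-3.
Prefixes are listed alphabetically: fluoro, methyl.
Putting it together: 5-fluoro-3-methylhexanal.

5-fluoro-3-methylhexanal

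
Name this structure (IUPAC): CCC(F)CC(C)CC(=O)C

The longest carbon chain that includes the carbonyl has 8 carbons, so the parent hydride is octane.
A ketone (C=O on an internal carbon) is the principal characteristic group, giving the suffix -one.
Choose the numbering such that numbering from this end puts the carbonyl group at C-2 rather than C-7.
That gives the carbonyl at C-2; a fluoro group at C-6; a methyl group at C-4.
Prefixes are listed alphabetically: fluoro, methyl.
Assembling the pieces gives 6-fluoro-4-methyloctan-2-one.

6-fluoro-4-methyloctan-2-one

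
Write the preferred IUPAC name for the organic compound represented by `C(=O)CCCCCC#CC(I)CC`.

9-iodoundec-7-ynal

Counting along the main chain through the –CHO group and the multiple bond gives 11 carbons: the parent is undecane.
An aldehyde (terminal –CHO) is the principal characteristic group, giving the suffix -al.
A C≡C triple bond in the chain gives the infix -yne-.
Number the chain so that the aldehyde carbon is C-1 by definition.
That gives the triple bond between C-7 and C-8; an iodo group at C-9.
Putting it together: 9-iodoundec-7-ynal.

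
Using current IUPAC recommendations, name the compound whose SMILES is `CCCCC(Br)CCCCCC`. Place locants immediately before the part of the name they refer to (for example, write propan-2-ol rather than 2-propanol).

The longest continuous carbon chain has 11 atoms, so the parent hydride is undecane.
The numbering direction is chosen so that the substituent locant set {5} is lower than {7} at the first point of difference.
This places a bromo group at C-5.
The name is 5-bromoundecane.

5-bromoundecane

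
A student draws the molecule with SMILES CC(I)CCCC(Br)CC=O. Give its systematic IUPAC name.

3-bromo-7-iodooctanal

The longest carbon chain that includes the –CHO group has 8 carbons, so the parent hydride is octane.
The highest-priority functional group is an aldehyde (terminal –CHO), so the name ends in -al.
Choose the numbering such that the aldehyde carbon is C-1 by definition.
With this numbering: a bromo group at C-3; an iodo group at C-7.
Prefixes are listed alphabetically: bromo, iodo.
Assembling the pieces gives 3-bromo-7-iodooctanal.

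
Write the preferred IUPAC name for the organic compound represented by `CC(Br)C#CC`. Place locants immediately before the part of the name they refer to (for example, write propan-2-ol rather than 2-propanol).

4-bromopent-2-yne

The longest chain bearing the multiple bond is 5 carbons long (pentane).
The chain contains a C≡C triple bond, so the unsaturation ending is -yne.
The numbering direction is chosen so that numbering from this end puts the triple bond at C-2 rather than C-3.
This places the triple bond between C-2 and C-3; a bromo group at C-4.
Assembling the pieces gives 4-bromopent-2-yne.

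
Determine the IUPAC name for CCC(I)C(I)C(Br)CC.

The longest carbon chain is 7 atoms: the parent is heptane.
Choose the numbering such that the locant sets are identical either way, so the alphabetically earlier bromo substituent takes the lower locant (3 rather than 5).
This places a bromo group at C-3; iodo groups at C-4 and C-5.
Prefixes are listed alphabetically: bromo, iodo.
Assembling the pieces gives 3-bromo-4,5-diiodoheptane.

3-bromo-4,5-diiodoheptane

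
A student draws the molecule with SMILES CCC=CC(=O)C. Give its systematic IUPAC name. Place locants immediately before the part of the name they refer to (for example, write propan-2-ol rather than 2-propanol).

The longest chain bearing the carbonyl and the multiple bond is 6 carbons long (hexane).
The highest-priority functional group is a ketone (C=O on an internal carbon), so the name ends in -one.
A C=C double bond in the chain gives the infix -ene-.
The numbering direction is chosen so that numbering from this end puts the carbonyl group at C-2 rather than C-5.
With this numbering: the carbonyl at C-2; the double bond between C-3 and C-4.
Assembling the pieces gives hex-3-en-2-one.

hex-3-en-2-one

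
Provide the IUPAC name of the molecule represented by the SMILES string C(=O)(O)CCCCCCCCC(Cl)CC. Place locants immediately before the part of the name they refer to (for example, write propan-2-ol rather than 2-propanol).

10-chlorododecanoic acid

The longest chain bearing the –COOH group is 12 carbons long (dodecane).
The principal characteristic group is a carboxylic acid (terminal –COOH), named with the suffix -oic acid.
Choose the numbering such that the carboxylic acid carbon is C-1 by definition.
That gives a chloro group at C-10.
Assembling the pieces gives 10-chlorododecanoic acid.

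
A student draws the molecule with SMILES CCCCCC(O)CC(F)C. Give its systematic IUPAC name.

2-fluorononan-4-ol

Counting along the main chain through the –OH group gives 9 carbons: the parent is nonane.
An alcohol (–OH) is the principal characteristic group, giving the suffix -ol.
Number the chain so that numbering from this end puts the hydroxyl group at C-4 rather than C-6.
This places the hydroxyl at C-4; a fluoro group at C-2.
The name is 2-fluorononan-4-ol.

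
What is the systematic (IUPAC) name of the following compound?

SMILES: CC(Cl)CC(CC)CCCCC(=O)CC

10-chloro-8-ethylundecan-3-one

The longest chain bearing the carbonyl is 11 carbons long (undecane).
The principal characteristic group is a ketone (C=O on an internal carbon), named with the suffix -one.
Number the chain so that numbering from this end puts the carbonyl group at C-3 rather than C-9.
That gives the carbonyl at C-3; a chloro group at C-10; an ethyl group at C-8.
Substituent prefixes are cited in alphabetical order (multiplying prefixes like di-/tri- are ignored for ordering).
Assembling the pieces gives 10-chloro-8-ethylundecan-3-one.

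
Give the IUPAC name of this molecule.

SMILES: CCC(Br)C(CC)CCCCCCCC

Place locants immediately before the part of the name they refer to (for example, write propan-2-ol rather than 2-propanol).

The longest carbon chain is 12 atoms: the parent is dodecane.
Choose the numbering such that the substituent locant set {3,4} is lower than {9,10} at the first point of difference.
With this numbering: a bromo group at C-3; an ethyl group at C-4.
Prefixes are listed alphabetically: bromo, ethyl.
Assembling the pieces gives 3-bromo-4-ethyldodecane.

3-bromo-4-ethyldodecane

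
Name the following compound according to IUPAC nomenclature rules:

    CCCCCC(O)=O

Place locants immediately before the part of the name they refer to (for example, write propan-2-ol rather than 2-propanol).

hexanoic acid

The longest carbon chain that includes the –COOH group has 6 carbons, so the parent hydride is hexane.
The highest-priority functional group is a carboxylic acid (terminal –COOH), so the name ends in -oic acid.
The numbering direction is chosen so that the carboxylic acid carbon is C-1 by definition.
Assembling the pieces gives hexanoic acid.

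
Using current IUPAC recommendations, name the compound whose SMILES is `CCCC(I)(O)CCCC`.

Counting along the main chain through the –OH group gives 8 carbons: the parent is octane.
The highest-priority functional group is an alcohol (–OH), so the name ends in -ol.
Choose the numbering such that numbering from this end puts the hydroxyl group at C-4 rather than C-5.
This places the hydroxyl at C-4; an iodo group at C-4.
The name is 4-iodooctan-4-ol.

4-iodooctan-4-ol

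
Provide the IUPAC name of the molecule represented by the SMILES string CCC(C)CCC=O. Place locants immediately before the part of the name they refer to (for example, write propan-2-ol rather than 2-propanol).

4-methylhexanal

Counting along the main chain through the –CHO group gives 6 carbons: the parent is hexane.
The principal characteristic group is an aldehyde (terminal –CHO), named with the suffix -al.
Choose the numbering such that the aldehyde carbon is C-1 by definition.
This places a methyl group at C-4.
Putting it together: 4-methylhexanal.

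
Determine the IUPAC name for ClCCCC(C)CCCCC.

1-chloro-4-methylnonane

The longest continuous carbon chain has 9 atoms, so the parent hydride is nonane.
Choose the numbering such that the substituent locant set {1,4} is lower than {6,9} at the first point of difference.
This places a chloro group at C-1; a methyl group at C-4.
Prefixes are listed alphabetically: chloro, methyl.
Putting it together: 1-chloro-4-methylnonane.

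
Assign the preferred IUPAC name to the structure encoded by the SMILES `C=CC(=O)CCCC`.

Counting along the main chain through the carbonyl and the multiple bond gives 7 carbons: the parent is heptane.
The highest-priority functional group is a ketone (C=O on an internal carbon), so the name ends in -one.
The chain contains a C=C double bond, so the unsaturation ending is -ene.
Choose the numbering such that numbering from this end puts the carbonyl group at C-3 rather than C-5.
This places the carbonyl at C-3; the double bond between C-1 and C-2.
Putting it together: hept-1-en-3-one.

hept-1-en-3-one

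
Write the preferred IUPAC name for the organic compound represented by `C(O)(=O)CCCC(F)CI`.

The longest chain bearing the –COOH group is 6 carbons long (hexane).
The highest-priority functional group is a carboxylic acid (terminal –COOH), so the name ends in -oic acid.
Choose the numbering such that the carboxylic acid carbon is C-1 by definition.
With this numbering: a fluoro group at C-5; an iodo group at C-6.
The substituents are ordered alphabetically, ignoring any di-/tri- multipliers.
The name is 5-fluoro-6-iodohexanoic acid.

5-fluoro-6-iodohexanoic acid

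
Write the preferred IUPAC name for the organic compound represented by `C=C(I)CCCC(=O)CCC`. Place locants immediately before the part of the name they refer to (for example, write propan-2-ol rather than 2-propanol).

The longest chain bearing the carbonyl and the multiple bond is 9 carbons long (nonane).
The principal characteristic group is a ketone (C=O on an internal carbon), named with the suffix -one.
The chain contains a C=C double bond, so the unsaturation ending is -ene.
The numbering direction is chosen so that numbering from this end puts the carbonyl group at C-4 rather than C-6.
That gives the carbonyl at C-4; the double bond between C-8 and C-9; an iodo group at C-8.
The name is 8-iodonon-8-en-4-one.

8-iodonon-8-en-4-one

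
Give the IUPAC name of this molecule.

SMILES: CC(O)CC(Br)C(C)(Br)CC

The longest carbon chain that includes the –OH group has 7 carbons, so the parent hydride is heptane.
An alcohol (–OH) is the principal characteristic group, giving the suffix -ol.
Number the chain so that numbering from this end puts the hydroxyl group at C-2 rather than C-6.
That gives the hydroxyl at C-2; bromo groups at C-4 and C-5; a methyl group at C-5.
Substituent prefixes are cited in alphabetical order (multiplying prefixes like di-/tri- are ignored for ordering).
Assembling the pieces gives 4,5-dibromo-5-methylheptan-2-ol.

4,5-dibromo-5-methylheptan-2-ol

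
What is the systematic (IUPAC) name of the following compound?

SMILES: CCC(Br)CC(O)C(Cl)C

The longest chain bearing the –OH group is 7 carbons long (heptane).
The principal characteristic group is an alcohol (–OH), named with the suffix -ol.
The numbering direction is chosen so that numbering from this end puts the hydroxyl group at C-3 rather than C-5.
With this numbering: the hydroxyl at C-3; a bromo group at C-5; a chloro group at C-2.
The substituents are ordered alphabetically, ignoring any di-/tri- multipliers.
Assembling the pieces gives 5-bromo-2-chloroheptan-3-ol.

5-bromo-2-chloroheptan-3-ol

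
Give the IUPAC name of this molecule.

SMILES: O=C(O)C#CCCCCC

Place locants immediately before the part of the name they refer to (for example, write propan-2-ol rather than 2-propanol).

oct-2-ynoic acid

Counting along the main chain through the –COOH group and the multiple bond gives 8 carbons: the parent is octane.
A carboxylic acid (terminal –COOH) is the principal characteristic group, giving the suffix -oic acid.
The chain contains a C≡C triple bond, so the unsaturation ending is -yne.
The numbering direction is chosen so that the carboxylic acid carbon is C-1 by definition.
This places the triple bond between C-2 and C-3.
The name is oct-2-ynoic acid.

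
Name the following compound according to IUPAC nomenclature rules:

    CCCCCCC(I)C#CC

4-iododec-2-yne

Counting along the main chain through the multiple bond gives 10 carbons: the parent is decane.
A C≡C triple bond in the chain gives the infix -yne-.
Choose the numbering such that numbering from this end puts the triple bond at C-2 rather than C-8.
This places the triple bond between C-2 and C-3; an iodo group at C-4.
Putting it together: 4-iododec-2-yne.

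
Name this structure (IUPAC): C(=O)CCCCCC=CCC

The longest carbon chain that includes the –CHO group and the multiple bond has 10 carbons, so the parent hydride is decane.
The highest-priority functional group is an aldehyde (terminal –CHO), so the name ends in -al.
A C=C double bond in the chain gives the infix -ene-.
The numbering direction is chosen so that the aldehyde carbon is C-1 by definition.
That gives the double bond between C-7 and C-8.
Assembling the pieces gives dec-7-enal.

dec-7-enal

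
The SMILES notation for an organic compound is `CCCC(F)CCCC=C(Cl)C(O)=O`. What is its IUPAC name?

2-chloro-7-fluorodec-2-enoic acid

The longest carbon chain that includes the –COOH group and the multiple bond has 10 carbons, so the parent hydride is decane.
A carboxylic acid (terminal –COOH) is the principal characteristic group, giving the suffix -oic acid.
A C=C double bond in the chain gives the infix -ene-.
Number the chain so that the carboxylic acid carbon is C-1 by definition.
This places the double bond between C-2 and C-3; a chloro group at C-2; a fluoro group at C-7.
Substituent prefixes are cited in alphabetical order (multiplying prefixes like di-/tri- are ignored for ordering).
Putting it together: 2-chloro-7-fluorodec-2-enoic acid.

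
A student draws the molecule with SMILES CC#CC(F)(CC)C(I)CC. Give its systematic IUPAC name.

4-ethyl-4-fluoro-5-iodohept-2-yne

Counting along the main chain through the multiple bond gives 7 carbons: the parent is heptane.
The chain contains a C≡C triple bond, so the unsaturation ending is -yne.
Choose the numbering such that numbering from this end puts the triple bond at C-2 rather than C-5.
That gives the triple bond between C-2 and C-3; an ethyl group at C-4; a fluoro group at C-4; an iodo group at C-5.
Prefixes are listed alphabetically: ethyl, fluoro, iodo.
Putting it together: 4-ethyl-4-fluoro-5-iodohept-2-yne.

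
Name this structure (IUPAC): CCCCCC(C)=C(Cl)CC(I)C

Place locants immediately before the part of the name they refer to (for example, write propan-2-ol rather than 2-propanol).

The longest carbon chain that includes the multiple bond has 10 carbons, so the parent hydride is decane.
There is one C=C double bond, indicated by the ending -ene.
The numbering direction is chosen so that numbering from this end puts the double bond at C-4 rather than C-6.
With this numbering: the double bond between C-4 and C-5; a chloro group at C-4; an iodo group at C-2; a methyl group at C-5.
Substituent prefixes are cited in alphabetical order (multiplying prefixes like di-/tri- are ignored for ordering).
The name is 4-chloro-2-iodo-5-methyldec-4-ene.

4-chloro-2-iodo-5-methyldec-4-ene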